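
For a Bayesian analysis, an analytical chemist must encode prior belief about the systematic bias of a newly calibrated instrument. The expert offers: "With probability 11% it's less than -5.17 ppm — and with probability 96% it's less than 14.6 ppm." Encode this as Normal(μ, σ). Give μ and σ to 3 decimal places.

For Normal(μ,σ), the p-quantile is μ + z_p·σ. Here z_{0.11} = -1.227, z_{0.96} = 1.751.
So -5.17 = μ − 1.227σ and 14.6 = μ + 1.751σ.
Subtracting: σ = (14.6 − -5.17)/(1.751 − (-1.227)) = 6.640.
Then μ = -5.17 − (-1.227)·6.640 = 2.975.

μ = 2.975, σ = 6.640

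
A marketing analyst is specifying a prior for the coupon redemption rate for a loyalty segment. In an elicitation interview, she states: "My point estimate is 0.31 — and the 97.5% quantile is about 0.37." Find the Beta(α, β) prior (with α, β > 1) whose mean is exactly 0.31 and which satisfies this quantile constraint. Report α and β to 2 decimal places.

With mean 0.31 fixed, write α = 0.31s, β = 0.69s where s = α+β.
Need P(θ < 0.37) = 0.975 under Beta(0.31s, 0.69s). Normal approximation: (q−m)/√(m(1−m)/s) ≈ z_{0.975} = 1.96, so s ≈ 0.31·0.69·(1.96)²/(0.37−0.31)² = 228.2.
At s = 228.2: P(θ<0.37) ≈ 0.972. Adjusting to match 0.975 gives s ≈ 238.62.
So α = 0.31·238.62 ≈ 73.97, β = 0.69·238.62 ≈ 164.65.

α ≈ 73.97, β ≈ 164.65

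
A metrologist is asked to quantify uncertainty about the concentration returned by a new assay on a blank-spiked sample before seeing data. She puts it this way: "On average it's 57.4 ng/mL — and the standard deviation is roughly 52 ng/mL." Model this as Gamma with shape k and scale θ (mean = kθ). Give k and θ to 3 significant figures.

For Gamma(k, scale θ): mean = kθ, variance = kθ², so CV = 1/√k.
CV = SD/mean = 52/57.4 = 0.9059, hence k = 1/CV² = 1.22.
Then θ = mean/k = 57.4/1.22 = 47.1.

k ≈ 1.22, θ ≈ 47.1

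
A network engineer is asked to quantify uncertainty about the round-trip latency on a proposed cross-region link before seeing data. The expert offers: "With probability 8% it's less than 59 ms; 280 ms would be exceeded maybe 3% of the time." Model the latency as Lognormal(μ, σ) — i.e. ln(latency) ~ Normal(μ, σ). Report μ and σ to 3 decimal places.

If T ~ Lognormal(μ,σ) then ln T ~ Normal(μ,σ), so the p-quantile of ln T is μ + z_p·σ.
ln(59) = 4.078 and ln(280) = 5.635; z_{0.08} = -1.405, z_{0.97} = 1.881.
σ = (5.635 − 4.078)/(1.881 − (-1.405)) = 0.474.
μ = 4.078 − (-1.405)·0.474 = 4.743.

μ ≈ 4.743, σ ≈ 0.474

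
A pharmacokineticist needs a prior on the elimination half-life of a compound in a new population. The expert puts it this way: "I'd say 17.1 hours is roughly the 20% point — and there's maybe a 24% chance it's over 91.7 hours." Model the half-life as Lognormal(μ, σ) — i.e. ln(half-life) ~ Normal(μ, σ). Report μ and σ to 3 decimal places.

If T ~ Lognormal(μ,σ) then ln T ~ Normal(μ,σ), so the p-quantile of ln T is μ + z_p·σ.
ln(17.1) = 2.839 and ln(91.7) = 4.519; z_{0.2} = -0.8416, z_{0.76} = 0.7063.
σ = (4.519 − 2.839)/(0.7063 − (-0.8416)) = 1.085.
μ = 2.839 − (-0.8416)·1.085 = 3.752.

μ ≈ 3.752, σ ≈ 1.085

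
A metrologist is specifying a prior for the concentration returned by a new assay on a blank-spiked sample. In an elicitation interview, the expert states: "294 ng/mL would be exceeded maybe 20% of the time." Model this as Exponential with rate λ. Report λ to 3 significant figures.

λ ≈ 0.00547

P(T > 294.0) = e^(−λ·294.0) = 0.2, so λ = −ln(0.2)/294.0 = 0.00547.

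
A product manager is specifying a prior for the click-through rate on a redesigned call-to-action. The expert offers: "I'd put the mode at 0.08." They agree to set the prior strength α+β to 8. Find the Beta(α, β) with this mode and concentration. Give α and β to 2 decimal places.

α = 1.48, β = 6.52

For α,β > 1 the Beta mode is (α−1)/(α+β−2). With α+β = 8, the mode is (α−1)/6.
Set (α−1)/6 = 0.08 → α = 1 + 0.08·6 = 1.48.
β = 8 − α = 6.52.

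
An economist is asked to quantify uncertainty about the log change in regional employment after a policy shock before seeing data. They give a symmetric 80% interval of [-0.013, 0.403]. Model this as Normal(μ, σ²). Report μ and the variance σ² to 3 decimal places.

μ = 0.195, σ² = 0.026

A symmetric 80% interval runs μ ± z·σ with z = 1.282.
Half-width = 0.208, so σ = 0.208/1.282 = 0.1623 and σ² = 0.026.
μ is the interval midpoint, 0.195.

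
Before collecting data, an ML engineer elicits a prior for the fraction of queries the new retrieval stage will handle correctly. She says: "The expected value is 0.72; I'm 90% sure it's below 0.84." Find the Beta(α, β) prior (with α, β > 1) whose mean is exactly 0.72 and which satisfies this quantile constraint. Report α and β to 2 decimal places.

α ≈ 14.82, β ≈ 5.76

With mean 0.72 fixed, write α = 0.72s, β = 0.28s where s = α+β.
Need P(θ < 0.84) = 0.9 under Beta(0.72s, 0.28s). Normal approximation: (q−m)/√(m(1−m)/s) ≈ z_{0.9} = 1.28, so s ≈ 0.72·0.28·(1.28)²/(0.84−0.72)² = 23.0.
At s = 23.0: P(θ<0.84) ≈ 0.914. Adjusting to match 0.9 gives s ≈ 20.59.
So α = 0.72·20.59 ≈ 14.82, β = 0.28·20.59 ≈ 5.76.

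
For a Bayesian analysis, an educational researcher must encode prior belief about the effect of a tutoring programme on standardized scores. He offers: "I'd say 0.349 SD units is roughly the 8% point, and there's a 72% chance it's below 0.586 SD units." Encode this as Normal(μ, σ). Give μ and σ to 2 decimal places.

For Normal(μ,σ), the p-quantile is μ + z_p·σ. Here z_{0.08} = -1.405, z_{0.72} = 0.5828.
So 0.349 = μ − 1.405σ and 0.586 = μ + 0.5828σ.
Subtracting: σ = (0.586 − 0.349)/(0.5828 − (-1.405)) = 0.12.
Then μ = 0.349 − (-1.405)·0.12 = 0.52.

μ = 0.52, σ = 0.12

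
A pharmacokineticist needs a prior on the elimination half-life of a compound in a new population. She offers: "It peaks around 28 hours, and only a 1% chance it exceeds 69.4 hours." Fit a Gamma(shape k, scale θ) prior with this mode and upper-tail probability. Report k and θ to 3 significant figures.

Gamma(k,θ) with k>1 has mode (k−1)θ, so θ = 28/(k−1).
Need P(X < 69.4) = 0.99 with θ tied to k this way. Start at k = 2, θ = 28: P(X<69.4) ≈ 0.708.
Too low — raise k to concentrate. Iterating converges to k ≈ 6.71.
Then θ = 28/(6.71−1) ≈ 4.91.

k ≈ 6.71, θ ≈ 4.91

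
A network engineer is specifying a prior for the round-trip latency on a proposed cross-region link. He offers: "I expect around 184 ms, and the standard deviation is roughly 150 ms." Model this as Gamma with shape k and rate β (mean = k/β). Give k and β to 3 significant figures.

For Gamma(k, rate β): mean = k/β, variance = k/β², so CV = 1/√k.
CV = SD/mean = 150/184 = 0.8152, hence k = 1/CV² = 1.5.
Then β = k/mean = 1.5/184 = 0.00818.

k ≈ 1.5, β ≈ 0.00818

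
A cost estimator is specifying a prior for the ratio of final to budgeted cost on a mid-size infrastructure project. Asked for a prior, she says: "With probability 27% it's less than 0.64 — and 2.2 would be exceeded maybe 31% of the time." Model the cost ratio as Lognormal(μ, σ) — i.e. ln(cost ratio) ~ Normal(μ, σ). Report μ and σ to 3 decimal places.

If T ~ Lognormal(μ,σ) then ln T ~ Normal(μ,σ), so the p-quantile of ln T is μ + z_p·σ.
ln(0.64) = -0.4463 and ln(2.2) = 0.7885; z_{0.27} = -0.6128, z_{0.69} = 0.4959.
σ = (0.7885 − -0.4463)/(0.4959 − (-0.6128)) = 1.114.
μ = -0.4463 − (-0.6128)·1.114 = 0.236.

μ ≈ 0.236, σ ≈ 1.114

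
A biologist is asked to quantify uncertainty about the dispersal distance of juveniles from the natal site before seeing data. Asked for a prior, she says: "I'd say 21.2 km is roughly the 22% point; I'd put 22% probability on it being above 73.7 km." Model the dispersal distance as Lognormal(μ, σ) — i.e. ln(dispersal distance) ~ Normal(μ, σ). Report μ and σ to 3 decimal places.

μ ≈ 3.677, σ ≈ 0.807

If T ~ Lognormal(μ,σ) then ln T ~ Normal(μ,σ), so the p-quantile of ln T is μ + z_p·σ.
ln(21.2) = 3.054 and ln(73.7) = 4.3; z_{0.22} = -0.7722, z_{0.78} = 0.7722.
σ = (4.3 − 3.054)/(0.7722 − (-0.7722)) = 0.807.
μ = 3.054 − (-0.7722)·0.807 = 3.677.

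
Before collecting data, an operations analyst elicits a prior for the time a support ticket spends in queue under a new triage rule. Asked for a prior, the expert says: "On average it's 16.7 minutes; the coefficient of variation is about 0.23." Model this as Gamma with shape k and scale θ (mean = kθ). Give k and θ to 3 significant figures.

For Gamma(k, scale θ): mean = kθ, variance = kθ², so CV = 1/√k.
CV = 0.23, hence k = 1/CV² = 18.9.
Then θ = mean/k = 16.7/18.9 = 0.883.

k ≈ 18.9, θ ≈ 0.883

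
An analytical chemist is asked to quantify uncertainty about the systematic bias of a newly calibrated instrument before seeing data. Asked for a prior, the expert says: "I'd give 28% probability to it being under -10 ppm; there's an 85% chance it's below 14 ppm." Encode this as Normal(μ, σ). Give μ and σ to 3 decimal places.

The p-quantile of Normal(μ,σ) is μ + z_p·σ, with z_{0.28} = -0.5828 and z_{0.85} = 1.036.
Eliminate σ: μ = (z₂·x₁ − z₁·x₂)/(z₂ − z₁) = (1.036·-10 − (-0.5828)·14)/1.619 = -1.361.
Then σ = (x₂ − x₁)/(z₂ − z₁) = (14 − -10)/1.619 = 14.821.

μ = -1.361, σ = 14.821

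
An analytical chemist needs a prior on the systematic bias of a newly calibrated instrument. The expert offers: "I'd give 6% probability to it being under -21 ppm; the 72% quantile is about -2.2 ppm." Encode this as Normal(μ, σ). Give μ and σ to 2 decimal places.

For Normal(μ,σ), the p-quantile is μ + z_p·σ. Here z_{0.06} = -1.555, z_{0.72} = 0.5828.
So -21 = μ − 1.555σ and -2.2 = μ + 0.5828σ.
Subtracting: σ = (-2.2 − -21)/(0.5828 − (-1.555)) = 8.79.
Then μ = -21 − (-1.555)·8.79 = -7.33.

μ = -7.33, σ = 8.79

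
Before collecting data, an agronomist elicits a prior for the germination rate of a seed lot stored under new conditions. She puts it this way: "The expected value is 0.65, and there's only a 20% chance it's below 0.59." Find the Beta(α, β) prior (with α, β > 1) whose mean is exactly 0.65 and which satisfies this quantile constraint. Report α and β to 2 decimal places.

α ≈ 28.48, β ≈ 15.34

With mean 0.65 fixed, write α = 0.65s, β = 0.35s where s = α+β.
Need P(θ < 0.59) = 0.2 under Beta(0.65s, 0.35s). Normal approximation: (q−m)/√(m(1−m)/s) ≈ z_{0.2} = -0.842, so s ≈ 0.65·0.35·(-0.842)²/(0.59−0.65)² = 44.8.
At s = 44.8: P(θ<0.59) ≈ 0.198. Adjusting to match 0.2 gives s ≈ 43.82.
So α = 0.65·43.82 ≈ 28.48, β = 0.35·43.82 ≈ 15.34.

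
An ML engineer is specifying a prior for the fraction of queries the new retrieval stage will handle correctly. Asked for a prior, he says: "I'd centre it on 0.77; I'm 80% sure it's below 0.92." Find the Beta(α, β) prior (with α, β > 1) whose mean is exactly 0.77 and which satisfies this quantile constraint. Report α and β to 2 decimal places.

α ≈ 4.23, β ≈ 1.26

With mean 0.77 fixed, write α = 0.77s, β = 0.23s where s = α+β.
Need P(θ < 0.92) = 0.8 under Beta(0.77s, 0.23s). Normal approximation: (q−m)/√(m(1−m)/s) ≈ z_{0.8} = 0.842, so s ≈ 0.77·0.23·(0.842)²/(0.92−0.77)² = 5.6.
At s = 5.6: P(θ<0.92) ≈ 0.803. Adjusting to match 0.8 gives s ≈ 5.49.
So α = 0.77·5.49 ≈ 4.23, β = 0.23·5.49 ≈ 1.26.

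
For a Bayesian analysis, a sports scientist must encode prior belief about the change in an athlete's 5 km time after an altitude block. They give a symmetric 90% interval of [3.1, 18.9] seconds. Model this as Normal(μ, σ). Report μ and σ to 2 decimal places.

μ = 11.00, σ = 4.80

A symmetric 90% interval runs μ ± z·σ with z = 1.645.
Half-width = 7.9, so σ = 7.9/1.645 = 4.80.
μ is the interval midpoint, 11.00.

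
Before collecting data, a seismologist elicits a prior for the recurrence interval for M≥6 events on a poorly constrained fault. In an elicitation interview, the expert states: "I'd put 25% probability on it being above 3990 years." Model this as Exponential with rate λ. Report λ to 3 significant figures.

λ ≈ 0.000347

P(T > 3990.0) = e^(−λ·3990.0) = 0.25, so λ = −ln(0.25)/3990.0 = 0.000347.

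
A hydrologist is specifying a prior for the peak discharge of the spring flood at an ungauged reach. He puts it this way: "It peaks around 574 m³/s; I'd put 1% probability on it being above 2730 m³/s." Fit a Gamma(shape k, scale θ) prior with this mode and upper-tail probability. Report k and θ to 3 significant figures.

k ≈ 2.64, θ ≈ 351

Gamma(k,θ) with k>1 has mode (k−1)θ, so θ = 574/(k−1).
Need P(X < 2730) = 0.99 with θ tied to k this way. Start at k = 2, θ = 574: P(X<2730) ≈ 0.951.
Too low — raise k to concentrate. Iterating converges to k ≈ 2.64.
Then θ = 574/(2.64−1) ≈ 351.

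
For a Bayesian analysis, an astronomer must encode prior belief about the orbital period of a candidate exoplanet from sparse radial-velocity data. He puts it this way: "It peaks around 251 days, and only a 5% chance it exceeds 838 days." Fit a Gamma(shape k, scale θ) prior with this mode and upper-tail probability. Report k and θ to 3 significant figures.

k ≈ 2.79, θ ≈ 140

Gamma(k,θ) with k>1 has mode (k−1)θ, so θ = 251/(k−1).
Need P(X < 838) = 0.95 with θ tied to k this way. Start at k = 2, θ = 251: P(X<838) ≈ 0.846.
Too low — raise k to concentrate. Iterating converges to k ≈ 2.79.
Then θ = 251/(2.79−1) ≈ 140.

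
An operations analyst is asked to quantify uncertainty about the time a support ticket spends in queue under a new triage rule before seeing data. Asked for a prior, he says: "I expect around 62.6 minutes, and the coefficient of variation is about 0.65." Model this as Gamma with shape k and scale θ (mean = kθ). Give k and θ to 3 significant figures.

k ≈ 2.37, θ ≈ 26.4

For Gamma(k, scale θ): mean = kθ, variance = kθ², so CV = 1/√k.
CV = 0.65, hence k = 1/CV² = 2.37.
Then θ = mean/k = 62.6/2.37 = 26.4.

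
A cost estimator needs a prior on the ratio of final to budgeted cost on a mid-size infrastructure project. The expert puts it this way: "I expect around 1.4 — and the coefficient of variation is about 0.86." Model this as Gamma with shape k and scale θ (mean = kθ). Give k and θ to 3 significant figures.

For Gamma(k, scale θ): mean = kθ, variance = kθ², so CV = 1/√k.
CV = 0.86, hence k = 1/CV² = 1.35.
Then θ = mean/k = 1.4/1.35 = 1.04.

k ≈ 1.35, θ ≈ 1.04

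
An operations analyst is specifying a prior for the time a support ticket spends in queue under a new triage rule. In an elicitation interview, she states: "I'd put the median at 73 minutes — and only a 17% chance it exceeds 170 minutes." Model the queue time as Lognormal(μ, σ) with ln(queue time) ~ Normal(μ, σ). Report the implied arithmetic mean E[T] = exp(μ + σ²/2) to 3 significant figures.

E[T] ≈ 108 minutes

If T ~ Lognormal(μ,σ) then ln T ~ Normal(μ,σ), so the p-quantile of ln T is μ + z_p·σ.
ln(73) = 4.29 and ln(170) = 5.136; z_{0.5} = 0, z_{0.83} = 0.9542.
σ = (5.136 − 4.29)/(0.9542 − (0)) = 0.886.
μ = 4.29 − (0)·0.886 = 4.290.
E[T] = exp(μ + σ²/2) = exp(4.290 + 0.3925) = 108 minutes.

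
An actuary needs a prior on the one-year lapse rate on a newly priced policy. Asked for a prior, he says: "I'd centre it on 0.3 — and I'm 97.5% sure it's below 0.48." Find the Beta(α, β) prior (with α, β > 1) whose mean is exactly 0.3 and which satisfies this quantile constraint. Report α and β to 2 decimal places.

α ≈ 8.27, β ≈ 19.30

With mean 0.3 fixed, write α = 0.3s, β = 0.7s where s = α+β.
Need P(θ < 0.48) = 0.975 under Beta(0.3s, 0.7s). Normal approximation: (q−m)/√(m(1−m)/s) ≈ z_{0.975} = 1.96, so s ≈ 0.3·0.7·(1.96)²/(0.48−0.3)² = 24.9.
At s = 24.9: P(θ<0.48) ≈ 0.969. Adjusting to match 0.975 gives s ≈ 27.57.
So α = 0.3·27.57 ≈ 8.27, β = 0.7·27.57 ≈ 19.30.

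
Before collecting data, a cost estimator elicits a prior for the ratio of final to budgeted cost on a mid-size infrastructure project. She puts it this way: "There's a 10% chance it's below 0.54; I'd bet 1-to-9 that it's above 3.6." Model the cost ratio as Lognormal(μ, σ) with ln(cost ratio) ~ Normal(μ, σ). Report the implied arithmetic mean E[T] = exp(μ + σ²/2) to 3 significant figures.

If T ~ Lognormal(μ,σ) then ln T ~ Normal(μ,σ), so the p-quantile of ln T is μ + z_p·σ.
ln(0.54) = -0.6162 and ln(3.6) = 1.281; z_{0.1} = -1.282, z_{0.9} = 1.282.
σ = (1.281 − -0.6162)/(1.282 − (-1.282)) = 0.740.
μ = -0.6162 − (-1.282)·0.740 = 0.332.
E[T] = exp(μ + σ²/2) = exp(0.332 + 0.2739) = 1.83.

E[T] ≈ 1.83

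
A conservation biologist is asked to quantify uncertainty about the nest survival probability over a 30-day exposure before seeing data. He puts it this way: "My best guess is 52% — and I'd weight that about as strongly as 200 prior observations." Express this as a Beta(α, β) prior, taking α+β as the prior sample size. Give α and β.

α = 104, β = 96

Under the effective-sample-size interpretation, Beta(α, β) has prior mean α/(α+β) and prior sample size α+β.
So α+β = 200 and α/(α+β) = 0.52, giving α = 0.52·200 = 104 and β = 200 − 104 = 96.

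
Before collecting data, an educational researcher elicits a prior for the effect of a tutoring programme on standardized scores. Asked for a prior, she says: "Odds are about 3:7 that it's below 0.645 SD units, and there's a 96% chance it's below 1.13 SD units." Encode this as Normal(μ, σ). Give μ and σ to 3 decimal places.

μ = 0.757, σ = 0.213

For Normal(μ,σ), the p-quantile is μ + z_p·σ. Here z_{0.3} = -0.5244, z_{0.96} = 1.751.
So 0.645 = μ − 0.5244σ and 1.13 = μ + 1.751σ.
Subtracting: σ = (1.13 − 0.645)/(1.751 − (-0.5244)) = 0.213.
Then μ = 0.645 − (-0.5244)·0.213 = 0.757.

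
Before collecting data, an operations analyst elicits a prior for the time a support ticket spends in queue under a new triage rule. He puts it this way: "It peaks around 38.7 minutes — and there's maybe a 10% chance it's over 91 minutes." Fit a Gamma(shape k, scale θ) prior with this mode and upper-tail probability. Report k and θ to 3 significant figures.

Gamma(k,θ) with k>1 has mode (k−1)θ, so θ = 38.7/(k−1).
Need P(X < 91) = 0.9 with θ tied to k this way. Start at k = 2, θ = 38.7: P(X<91) ≈ 0.681.
Too low — raise k to concentrate. Iterating converges to k ≈ 3.63.
Then θ = 38.7/(3.63−1) ≈ 14.7.

k ≈ 3.63, θ ≈ 14.7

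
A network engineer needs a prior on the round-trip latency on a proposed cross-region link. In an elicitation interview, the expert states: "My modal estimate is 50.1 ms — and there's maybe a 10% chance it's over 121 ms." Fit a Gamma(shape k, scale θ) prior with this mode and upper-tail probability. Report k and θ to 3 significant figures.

k ≈ 3.47, θ ≈ 20.3

Gamma(k,θ) with k>1 has mode (k−1)θ, so θ = 50.1/(k−1).
Need P(X < 121) = 0.9 with θ tied to k this way. Start at k = 2, θ = 50.1: P(X<121) ≈ 0.695.
Too low — raise k to concentrate. Iterating converges to k ≈ 3.47.
Then θ = 50.1/(3.47−1) ≈ 20.3.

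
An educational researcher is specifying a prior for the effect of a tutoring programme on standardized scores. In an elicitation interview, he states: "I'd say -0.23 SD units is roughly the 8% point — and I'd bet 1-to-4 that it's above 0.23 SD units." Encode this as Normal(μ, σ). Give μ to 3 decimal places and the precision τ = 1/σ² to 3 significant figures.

μ = 0.058, τ = 23.9

The p-quantile of Normal(μ,σ) is μ + z_p·σ, with z_{0.08} = -1.405 and z_{0.8} = 0.8416.
Eliminate σ: μ = (z₂·x₁ − z₁·x₂)/(z₂ − z₁) = (0.8416·-0.23 − (-1.405)·0.23)/2.247 = 0.058.
Then σ = (x₂ − x₁)/(z₂ − z₁) = (0.23 − -0.23)/2.247 = 0.205.
Precision τ = 1/σ² = 1/0.2047² = 23.9.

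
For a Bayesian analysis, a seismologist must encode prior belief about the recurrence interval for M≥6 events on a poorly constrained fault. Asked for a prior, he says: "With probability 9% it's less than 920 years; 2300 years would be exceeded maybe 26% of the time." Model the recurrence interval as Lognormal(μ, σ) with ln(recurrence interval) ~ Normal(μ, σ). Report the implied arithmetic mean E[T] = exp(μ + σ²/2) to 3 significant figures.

If T ~ Lognormal(μ,σ) then ln T ~ Normal(μ,σ), so the p-quantile of ln T is μ + z_p·σ.
ln(920) = 6.824 and ln(2300) = 7.741; z_{0.09} = -1.341, z_{0.74} = 0.6433.
σ = (7.741 − 6.824)/(0.6433 − (-1.341)) = 0.462.
μ = 6.824 − (-1.341)·0.462 = 7.444.
E[T] = exp(μ + σ²/2) = exp(7.444 + 0.1066) = 1900 years.

E[T] ≈ 1900 years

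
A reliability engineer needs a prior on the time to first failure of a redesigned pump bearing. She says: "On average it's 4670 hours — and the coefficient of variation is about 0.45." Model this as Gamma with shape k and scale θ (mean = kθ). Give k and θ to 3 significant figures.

For Gamma(k, scale θ): mean = kθ, variance = kθ², so CV = 1/√k.
CV = 0.45, hence k = 1/CV² = 4.94.
Then θ = mean/k = 4670/4.94 = 946.

k ≈ 4.94, θ ≈ 946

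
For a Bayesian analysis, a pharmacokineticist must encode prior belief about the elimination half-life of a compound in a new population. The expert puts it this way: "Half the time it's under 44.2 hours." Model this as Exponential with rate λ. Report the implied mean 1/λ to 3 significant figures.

mean ≈ 63.8 hours

Exponential median = ln 2 / λ, so λ = ln 2 / 44.2 = 0.0157.
Mean = 1/λ = 63.8 hours.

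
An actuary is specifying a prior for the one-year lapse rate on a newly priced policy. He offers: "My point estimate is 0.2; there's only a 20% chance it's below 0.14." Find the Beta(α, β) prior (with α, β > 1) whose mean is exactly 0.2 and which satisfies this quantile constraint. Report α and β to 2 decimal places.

With mean 0.2 fixed, write α = 0.2s, β = 0.8s where s = α+β.
Need P(θ < 0.14) = 0.2 under Beta(0.2s, 0.8s). Normal approximation: (q−m)/√(m(1−m)/s) ≈ z_{0.2} = -0.842, so s ≈ 0.2·0.8·(-0.842)²/(0.14−0.2)² = 31.5.
At s = 31.5: P(θ<0.14) ≈ 0.205. Adjusting to match 0.2 gives s ≈ 32.66.
So α = 0.2·32.66 ≈ 6.53, β = 0.8·32.66 ≈ 26.13.

α ≈ 6.53, β ≈ 26.13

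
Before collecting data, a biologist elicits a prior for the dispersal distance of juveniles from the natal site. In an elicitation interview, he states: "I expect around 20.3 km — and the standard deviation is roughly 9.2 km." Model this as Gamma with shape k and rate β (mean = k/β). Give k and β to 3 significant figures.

k ≈ 4.87, β ≈ 0.24

For Gamma(k, rate β): mean = k/β, variance = k/β², so CV = 1/√k.
CV = SD/mean = 9.2/20.3 = 0.4532, hence k = 1/CV² = 4.87.
Then β = k/mean = 4.87/20.3 = 0.24.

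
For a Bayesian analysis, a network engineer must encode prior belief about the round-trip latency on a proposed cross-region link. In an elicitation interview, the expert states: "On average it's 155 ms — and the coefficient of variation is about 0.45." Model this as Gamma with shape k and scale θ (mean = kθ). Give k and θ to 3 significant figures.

k ≈ 4.94, θ ≈ 31.4

For Gamma(k, scale θ): mean = kθ, variance = kθ², so CV = 1/√k.
CV = 0.45, hence k = 1/CV² = 4.94.
Then θ = mean/k = 155/4.94 = 31.4.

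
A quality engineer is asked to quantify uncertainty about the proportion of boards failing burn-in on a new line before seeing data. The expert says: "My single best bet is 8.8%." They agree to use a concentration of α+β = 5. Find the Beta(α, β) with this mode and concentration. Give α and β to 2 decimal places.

For α,β > 1 the Beta mode is (α−1)/(α+β−2). With α+β = 5, the mode is (α−1)/3.
Set (α−1)/3 = 0.088 → α = 1 + 0.088·3 = 1.26.
β = 5 − α = 3.74.

α = 1.26, β = 3.74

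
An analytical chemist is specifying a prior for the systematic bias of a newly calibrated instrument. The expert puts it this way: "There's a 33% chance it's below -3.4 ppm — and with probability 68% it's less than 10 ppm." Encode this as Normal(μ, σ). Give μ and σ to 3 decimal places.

For Normal(μ,σ), the p-quantile is μ + z_p·σ. Here z_{0.33} = -0.4399, z_{0.68} = 0.4677.
So -3.4 = μ − 0.4399σ and 10 = μ + 0.4677σ.
Subtracting: σ = (10 − -3.4)/(0.4677 − (-0.4399)) = 14.764.
Then μ = -3.4 − (-0.4399)·14.764 = 3.095.

μ = 3.095, σ = 14.764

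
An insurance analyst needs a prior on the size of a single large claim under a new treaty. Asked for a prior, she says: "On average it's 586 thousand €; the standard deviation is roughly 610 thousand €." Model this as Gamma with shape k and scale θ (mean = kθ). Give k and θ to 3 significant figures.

For Gamma(k, scale θ): mean = kθ, variance = kθ², so CV = 1/√k.
CV = SD/mean = 610/586 = 1.041, hence k = 1/CV² = 0.923.
Then θ = mean/k = 586/0.923 = 635.

k ≈ 0.923, θ ≈ 635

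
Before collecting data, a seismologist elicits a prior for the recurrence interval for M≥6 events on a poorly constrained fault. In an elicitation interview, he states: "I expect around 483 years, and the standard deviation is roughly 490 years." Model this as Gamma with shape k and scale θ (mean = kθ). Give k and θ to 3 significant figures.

For Gamma(k, scale θ): mean = kθ, variance = kθ², so CV = 1/√k.
CV = SD/mean = 490/483 = 1.014, hence k = 1/CV² = 0.972.
Then θ = mean/k = 483/0.972 = 497.

k ≈ 0.972, θ ≈ 497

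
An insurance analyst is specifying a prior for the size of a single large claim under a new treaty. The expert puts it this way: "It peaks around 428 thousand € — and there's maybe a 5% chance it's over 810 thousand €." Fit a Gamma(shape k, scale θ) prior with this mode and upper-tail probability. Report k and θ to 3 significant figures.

k ≈ 7.83, θ ≈ 62.6

Gamma(k,θ) with k>1 has mode (k−1)θ, so θ = 428/(k−1).
Need P(X < 810) = 0.95 with θ tied to k this way. Start at k = 2, θ = 428: P(X<810) ≈ 0.564.
Too low — raise k to concentrate. Iterating converges to k ≈ 7.83.
Then θ = 428/(7.83−1) ≈ 62.6.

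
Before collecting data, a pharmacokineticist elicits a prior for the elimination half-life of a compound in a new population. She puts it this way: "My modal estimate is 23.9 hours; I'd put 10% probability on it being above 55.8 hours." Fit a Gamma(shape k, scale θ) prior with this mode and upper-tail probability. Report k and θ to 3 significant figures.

k ≈ 3.67, θ ≈ 8.94

Gamma(k,θ) with k>1 has mode (k−1)θ, so θ = 23.9/(k−1).
Need P(X < 55.8) = 0.9 with θ tied to k this way. Start at k = 2, θ = 23.9: P(X<55.8) ≈ 0.677.
Too low — raise k to concentrate. Iterating converges to k ≈ 3.67.
Then θ = 23.9/(3.67−1) ≈ 8.94.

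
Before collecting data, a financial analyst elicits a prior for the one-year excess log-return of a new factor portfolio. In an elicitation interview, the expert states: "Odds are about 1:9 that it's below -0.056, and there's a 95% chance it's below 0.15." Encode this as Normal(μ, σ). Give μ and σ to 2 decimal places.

μ = 0.03, σ = 0.07

The p-quantile of Normal(μ,σ) is μ + z_p·σ, with z_{0.1} = -1.282 and z_{0.95} = 1.645.
Eliminate σ: μ = (z₂·x₁ − z₁·x₂)/(z₂ − z₁) = (1.645·-0.056 − (-1.282)·0.15)/2.926 = 0.03.
Then σ = (x₂ − x₁)/(z₂ − z₁) = (0.15 − -0.056)/2.926 = 0.07.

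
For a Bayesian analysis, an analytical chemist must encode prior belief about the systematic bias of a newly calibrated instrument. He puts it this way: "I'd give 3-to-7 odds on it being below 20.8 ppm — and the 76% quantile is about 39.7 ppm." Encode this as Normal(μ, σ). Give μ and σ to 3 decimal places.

For Normal(μ,σ), the p-quantile is μ + z_p·σ. Here z_{0.3} = -0.5244, z_{0.76} = 0.7063.
So 20.8 = μ − 0.5244σ and 39.7 = μ + 0.7063σ.
Subtracting: σ = (39.7 − 20.8)/(0.7063 − (-0.5244)) = 15.357.
Then μ = 20.8 − (-0.5244)·15.357 = 28.853.

μ = 28.853, σ = 15.357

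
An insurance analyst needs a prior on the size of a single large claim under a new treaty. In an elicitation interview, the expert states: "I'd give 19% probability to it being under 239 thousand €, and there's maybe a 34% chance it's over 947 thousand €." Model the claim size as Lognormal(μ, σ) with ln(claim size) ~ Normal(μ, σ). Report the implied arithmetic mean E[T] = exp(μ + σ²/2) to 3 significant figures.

E[T] ≈ 1080 thousand €

If T ~ Lognormal(μ,σ) then ln T ~ Normal(μ,σ), so the p-quantile of ln T is μ + z_p·σ.
ln(239) = 5.476 and ln(947) = 6.853; z_{0.19} = -0.8779, z_{0.66} = 0.4125.
σ = (6.853 − 5.476)/(0.4125 − (-0.8779)) = 1.067.
μ = 5.476 − (-0.8779)·1.067 = 6.413.
E[T] = exp(μ + σ²/2) = exp(6.413 + 0.5693) = 1080 thousand €.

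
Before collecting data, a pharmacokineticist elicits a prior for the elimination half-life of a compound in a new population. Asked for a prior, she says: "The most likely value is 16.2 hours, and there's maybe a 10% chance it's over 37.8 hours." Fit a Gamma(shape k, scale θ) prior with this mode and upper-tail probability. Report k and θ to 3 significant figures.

Gamma(k,θ) with k>1 has mode (k−1)θ, so θ = 16.2/(k−1).
Need P(X < 37.8) = 0.9 with θ tied to k this way. Start at k = 2, θ = 16.2: P(X<37.8) ≈ 0.677.
Too low — raise k to concentrate. Iterating converges to k ≈ 3.68.
Then θ = 16.2/(3.68−1) ≈ 6.05.

k ≈ 3.68, θ ≈ 6.05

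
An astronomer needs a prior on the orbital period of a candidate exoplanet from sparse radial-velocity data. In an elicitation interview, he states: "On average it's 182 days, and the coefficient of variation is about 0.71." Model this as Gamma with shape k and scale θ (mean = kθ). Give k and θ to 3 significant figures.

k ≈ 1.98, θ ≈ 91.7

For Gamma(k, scale θ): mean = kθ, variance = kθ², so CV = 1/√k.
CV = 0.71, hence k = 1/CV² = 1.98.
Then θ = mean/k = 182/1.98 = 91.7.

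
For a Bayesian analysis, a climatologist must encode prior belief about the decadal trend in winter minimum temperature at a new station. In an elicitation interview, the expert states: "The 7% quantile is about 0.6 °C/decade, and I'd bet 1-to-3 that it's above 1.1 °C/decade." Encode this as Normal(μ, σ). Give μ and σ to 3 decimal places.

μ = 0.943, σ = 0.233

For Normal(μ,σ), the p-quantile is μ + z_p·σ. Here z_{0.07} = -1.476, z_{0.75} = 0.6745.
So 0.6 = μ − 1.476σ and 1.1 = μ + 0.6745σ.
Subtracting: σ = (1.1 − 0.6)/(0.6745 − (-1.476)) = 0.233.
Then μ = 0.6 − (-1.476)·0.233 = 0.943.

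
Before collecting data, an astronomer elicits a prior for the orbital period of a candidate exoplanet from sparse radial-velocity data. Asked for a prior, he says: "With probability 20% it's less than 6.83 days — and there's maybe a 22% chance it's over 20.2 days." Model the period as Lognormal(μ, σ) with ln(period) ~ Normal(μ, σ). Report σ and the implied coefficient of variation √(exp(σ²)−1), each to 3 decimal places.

If T ~ Lognormal(μ,σ) then ln T ~ Normal(μ,σ), so the p-quantile of ln T is μ + z_p·σ.
ln(6.83) = 1.921 and ln(20.2) = 3.006; z_{0.2} = -0.8416, z_{0.78} = 0.7722.
σ = (3.006 − 1.921)/(0.7722 − (-0.8416)) = 0.672.
μ = 1.921 − (-0.8416)·0.672 = 2.487.
CV = √(exp(σ²)−1) = √(exp(0.4515)−1) = 0.755.

σ ≈ 0.672, CV ≈ 0.755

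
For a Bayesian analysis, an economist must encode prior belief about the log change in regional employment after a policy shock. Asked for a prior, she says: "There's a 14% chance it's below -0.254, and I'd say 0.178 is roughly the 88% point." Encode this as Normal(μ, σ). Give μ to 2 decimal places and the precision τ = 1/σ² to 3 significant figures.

μ = -0.05, τ = 27.3

For Normal(μ,σ), the p-quantile is μ + z_p·σ. Here z_{0.14} = -1.08, z_{0.88} = 1.175.
So -0.254 = μ − 1.08σ and 0.178 = μ + 1.175σ.
Subtracting: σ = (0.178 − -0.254)/(1.175 − (-1.08)) = 0.19.
Then μ = -0.254 − (-1.08)·0.19 = -0.05.
Precision τ = 1/σ² = 1/0.1915² = 27.3.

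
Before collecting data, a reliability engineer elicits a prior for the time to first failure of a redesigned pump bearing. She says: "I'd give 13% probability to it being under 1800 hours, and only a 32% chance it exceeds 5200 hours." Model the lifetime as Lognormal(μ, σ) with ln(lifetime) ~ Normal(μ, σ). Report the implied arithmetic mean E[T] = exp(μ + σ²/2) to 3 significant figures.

If T ~ Lognormal(μ,σ) then ln T ~ Normal(μ,σ), so the p-quantile of ln T is μ + z_p·σ.
ln(1800) = 7.496 and ln(5200) = 8.556; z_{0.13} = -1.126, z_{0.68} = 0.4677.
σ = (8.556 − 7.496)/(0.4677 − (-1.126)) = 0.666.
μ = 7.496 − (-1.126)·0.666 = 8.245.
E[T] = exp(μ + σ²/2) = exp(8.245 + 0.2214) = 4750 hours.

E[T] ≈ 4750 hours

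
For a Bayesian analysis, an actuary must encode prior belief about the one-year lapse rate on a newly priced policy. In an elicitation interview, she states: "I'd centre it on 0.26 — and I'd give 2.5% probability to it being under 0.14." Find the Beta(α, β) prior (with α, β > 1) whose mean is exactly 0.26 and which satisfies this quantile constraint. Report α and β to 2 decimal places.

α ≈ 10.77, β ≈ 30.66

With mean 0.26 fixed, write α = 0.26s, β = 0.74s where s = α+β.
Need P(θ < 0.14) = 0.025 under Beta(0.26s, 0.74s). Normal approximation: (q−m)/√(m(1−m)/s) ≈ z_{0.025} = -1.96, so s ≈ 0.26·0.74·(-1.96)²/(0.14−0.26)² = 51.3.
At s = 51.3: P(θ<0.14) ≈ 0.014. Adjusting to match 0.025 gives s ≈ 41.43.
So α = 0.26·41.43 ≈ 10.77, β = 0.74·41.43 ≈ 30.66.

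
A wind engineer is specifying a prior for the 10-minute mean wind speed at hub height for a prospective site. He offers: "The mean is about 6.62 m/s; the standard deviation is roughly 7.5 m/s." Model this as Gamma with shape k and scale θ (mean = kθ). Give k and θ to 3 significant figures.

k ≈ 0.779, θ ≈ 8.5

For Gamma(k, scale θ): mean = kθ, variance = kθ², so CV = 1/√k.
CV = SD/mean = 7.5/6.62 = 1.133, hence k = 1/CV² = 0.779.
Then θ = mean/k = 6.62/0.779 = 8.5.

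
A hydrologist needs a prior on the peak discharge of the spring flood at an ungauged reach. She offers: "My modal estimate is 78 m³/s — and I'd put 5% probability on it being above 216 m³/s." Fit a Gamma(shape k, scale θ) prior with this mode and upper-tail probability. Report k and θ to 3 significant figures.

k ≈ 3.58, θ ≈ 30.2

Gamma(k,θ) with k>1 has mode (k−1)θ, so θ = 78/(k−1).
Need P(X < 216) = 0.95 with θ tied to k this way. Start at k = 2, θ = 78: P(X<216) ≈ 0.764.
Too low — raise k to concentrate. Iterating converges to k ≈ 3.58.
Then θ = 78/(3.58−1) ≈ 30.2.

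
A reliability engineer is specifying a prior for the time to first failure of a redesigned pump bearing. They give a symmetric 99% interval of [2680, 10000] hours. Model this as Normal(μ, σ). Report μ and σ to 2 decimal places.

μ = 6340.00, σ = 1420.90

A symmetric 99% interval runs μ ± z·σ with z = 2.576.
Half-width = 3660, so σ = 3660/2.576 = 1420.90.
μ is the interval midpoint, 6340.00.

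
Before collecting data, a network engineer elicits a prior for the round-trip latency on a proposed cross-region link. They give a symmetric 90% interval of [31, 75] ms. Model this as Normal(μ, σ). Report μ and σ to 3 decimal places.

μ = 53.000, σ = 13.375

A symmetric 90% interval runs μ ± z·σ with z = 1.645.
Half-width = 22, so σ = 22/1.645 = 13.375.
μ is the interval midpoint, 53.000.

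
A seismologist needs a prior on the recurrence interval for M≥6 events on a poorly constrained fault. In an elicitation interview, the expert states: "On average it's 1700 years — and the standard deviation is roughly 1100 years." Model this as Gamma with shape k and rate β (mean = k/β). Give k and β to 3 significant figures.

k ≈ 2.39, β ≈ 0.0014

For Gamma(k, rate β): mean = k/β, variance = k/β², so CV = 1/√k.
CV = SD/mean = 1100/1700 = 0.6471, hence k = 1/CV² = 2.39.
Then β = k/mean = 2.39/1700 = 0.0014.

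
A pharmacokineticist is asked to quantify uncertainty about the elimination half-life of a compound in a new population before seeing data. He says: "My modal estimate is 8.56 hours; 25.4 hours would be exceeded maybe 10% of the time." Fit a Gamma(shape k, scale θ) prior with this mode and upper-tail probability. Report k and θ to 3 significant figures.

Gamma(k,θ) with k>1 has mode (k−1)θ, so θ = 8.56/(k−1).
Need P(X < 25.4) = 0.9 with θ tied to k this way. Start at k = 2, θ = 8.56: P(X<25.4) ≈ 0.796.
Too low — raise k to concentrate. Iterating converges to k ≈ 2.61.
Then θ = 8.56/(2.61−1) ≈ 5.32.

k ≈ 2.61, θ ≈ 5.32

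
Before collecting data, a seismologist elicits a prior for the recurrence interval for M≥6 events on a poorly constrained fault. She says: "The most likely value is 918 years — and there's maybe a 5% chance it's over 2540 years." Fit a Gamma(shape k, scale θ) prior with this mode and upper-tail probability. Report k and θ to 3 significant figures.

Gamma(k,θ) with k>1 has mode (k−1)θ, so θ = 918/(k−1).
Need P(X < 2540) = 0.95 with θ tied to k this way. Start at k = 2, θ = 918: P(X<2540) ≈ 0.763.
Too low — raise k to concentrate. Iterating converges to k ≈ 3.59.
Then θ = 918/(3.59−1) ≈ 355.

k ≈ 3.59, θ ≈ 355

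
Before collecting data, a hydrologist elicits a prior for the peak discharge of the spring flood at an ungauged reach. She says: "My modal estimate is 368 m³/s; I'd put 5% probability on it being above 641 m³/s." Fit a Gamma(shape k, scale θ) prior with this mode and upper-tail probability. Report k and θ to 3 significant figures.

Gamma(k,θ) with k>1 has mode (k−1)θ, so θ = 368/(k−1).
Need P(X < 641) = 0.95 with θ tied to k this way. Start at k = 2, θ = 368: P(X<641) ≈ 0.520.
Too low — raise k to concentrate. Iterating converges to k ≈ 10.1.
Then θ = 368/(10.1−1) ≈ 40.6.

k ≈ 10.1, θ ≈ 40.6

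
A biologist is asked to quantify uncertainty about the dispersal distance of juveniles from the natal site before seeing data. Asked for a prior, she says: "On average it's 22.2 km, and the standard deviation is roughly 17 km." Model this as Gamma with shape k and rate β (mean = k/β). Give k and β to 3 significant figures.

For Gamma(k, rate β): mean = k/β, variance = k/β², so CV = 1/√k.
CV = SD/mean = 17/22.2 = 0.7658, hence k = 1/CV² = 1.71.
Then β = k/mean = 1.71/22.2 = 0.0768.

k ≈ 1.71, β ≈ 0.0768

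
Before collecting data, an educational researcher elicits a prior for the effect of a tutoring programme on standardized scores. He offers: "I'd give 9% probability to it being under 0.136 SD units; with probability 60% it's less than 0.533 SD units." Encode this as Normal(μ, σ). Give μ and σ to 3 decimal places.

For Normal(μ,σ), the p-quantile is μ + z_p·σ. Here z_{0.09} = -1.341, z_{0.6} = 0.2533.
So 0.136 = μ − 1.341σ and 0.533 = μ + 0.2533σ.
Subtracting: σ = (0.533 − 0.136)/(0.2533 − (-1.341)) = 0.249.
Then μ = 0.136 − (-1.341)·0.249 = 0.470.

μ = 0.470, σ = 0.249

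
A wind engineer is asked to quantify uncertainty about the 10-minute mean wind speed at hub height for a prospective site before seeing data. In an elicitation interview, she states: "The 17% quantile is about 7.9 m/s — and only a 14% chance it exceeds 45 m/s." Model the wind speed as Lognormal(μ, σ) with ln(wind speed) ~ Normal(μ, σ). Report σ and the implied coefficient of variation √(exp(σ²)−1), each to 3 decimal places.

σ ≈ 0.855, CV ≈ 1.038

If T ~ Lognormal(μ,σ) then ln T ~ Normal(μ,σ), so the p-quantile of ln T is μ + z_p·σ.
ln(7.9) = 2.067 and ln(45) = 3.807; z_{0.17} = -0.9542, z_{0.86} = 1.08.
σ = (3.807 − 2.067)/(1.08 − (-0.9542)) = 0.855.
μ = 2.067 − (-0.9542)·0.855 = 2.883.
CV = √(exp(σ²)−1) = √(exp(0.7313)−1) = 1.038.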